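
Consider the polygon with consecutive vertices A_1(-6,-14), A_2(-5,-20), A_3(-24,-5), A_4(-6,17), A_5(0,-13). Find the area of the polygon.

Apply Gauss's area formula: 2A = Σ (x_i·y_{i+1} − x_{i+1}·y_i), indices taken mod 5.
Cross-terms: 50, -455, -438, 78, -78  ⇒  Σ = -843
Area = |Σ|/2 = 421.5.

421.5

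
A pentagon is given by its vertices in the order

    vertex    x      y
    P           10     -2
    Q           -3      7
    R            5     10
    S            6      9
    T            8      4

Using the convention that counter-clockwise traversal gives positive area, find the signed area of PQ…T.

-60

Cross-terms: 64, -65, -15, -48, -56  ⇒  Σ = -120
Signed area = Σ/2 = -60 (negative ⇒ clockwise traversal).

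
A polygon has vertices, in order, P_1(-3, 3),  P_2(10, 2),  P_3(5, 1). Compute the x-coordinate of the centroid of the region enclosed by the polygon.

4

Apply the shoelace formula. First the cross-terms c_i = x_i·y_{i+1} − x_{i+1}·y_i:
  -36, 0, 18  ⇒  2A = -18, A = -9.
Then Σ (x_i + x_{i+1})·c_i = -216, so x̄ = -216 / (6·(-9)) = 4.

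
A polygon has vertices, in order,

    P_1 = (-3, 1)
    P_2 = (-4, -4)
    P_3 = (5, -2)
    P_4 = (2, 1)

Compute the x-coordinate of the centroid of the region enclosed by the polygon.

Apply the surveyor's formula. First the cross-terms c_i = x_i·y_{i+1} − x_{i+1}·y_i:
  16, 28, 9, 5  ⇒  2A = 58, A = 29.
Then Σ (x_i + x_{i+1})·c_i = -26, so x̄ = -26 / (6·29) = -13/87.

-13/87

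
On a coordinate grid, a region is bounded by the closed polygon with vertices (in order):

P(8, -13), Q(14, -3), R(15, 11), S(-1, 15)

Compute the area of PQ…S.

243

Σ = (158) + (199) + (236) + (-107) = 486
Area = |Σ|/2 = 243.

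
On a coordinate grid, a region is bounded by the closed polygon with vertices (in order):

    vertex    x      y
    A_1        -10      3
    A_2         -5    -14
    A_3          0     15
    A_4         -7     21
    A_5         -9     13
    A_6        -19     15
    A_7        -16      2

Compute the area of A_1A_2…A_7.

284.5

Apply the shoelace (surveyor's) formula: 2A = Σ (x_i·y_{i+1} − x_{i+1}·y_i), indices taken mod 7.
A_1→A_2: (-10)(-14) − (-5)(3) = 155
A_2→A_3: (-5)(15) − (0)(-14) = -75
A_3→A_4: (0)(21) − (-7)(15) = 105
A_4→A_5: (-7)(13) − (-9)(21) = 98
A_5→A_6: (-9)(15) − (-19)(13) = 112
A_6→A_7: (-19)(2) − (-16)(15) = 202
A_7→A_1: (-16)(3) − (-10)(2) = -28
Σ = 569
Area = |Σ|/2 = 284.5.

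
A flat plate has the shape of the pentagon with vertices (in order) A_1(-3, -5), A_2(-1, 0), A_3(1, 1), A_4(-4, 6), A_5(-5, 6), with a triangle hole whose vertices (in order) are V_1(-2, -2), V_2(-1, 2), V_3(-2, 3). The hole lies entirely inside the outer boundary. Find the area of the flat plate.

Outer boundary:
Apply the surveyor's formula: 2A = Σ (x_i·y_{i+1} − x_{i+1}·y_i), indices taken mod 5.
Σ = (-5) + (-1) + (10) + (6) + (43) = 53
Area = |Σ|/2 = 26.5.
Hole:
Σ = (-6) + (1) + (10) = 5
Area = |Σ|/2 = 2.5.
Net area = 26.5 − 2.5 = 24.

24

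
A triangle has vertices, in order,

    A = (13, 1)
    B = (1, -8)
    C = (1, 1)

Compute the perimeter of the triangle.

36

|AB| = √((-12)² + (-9)²) = √225 = 15
|BC| = √((0)² + (9)²) = √81 = 9
|CA| = √((12)² + (0)²) = √144 = 12
Perimeter = 15 + 9 + 12 = 36.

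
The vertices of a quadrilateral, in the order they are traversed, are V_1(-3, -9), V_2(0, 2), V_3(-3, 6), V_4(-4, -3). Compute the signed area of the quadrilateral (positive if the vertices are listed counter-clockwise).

30

V_1→V_2: (-3)(2) − (0)(-9) = -6
V_2→V_3: (0)(6) − (-3)(2) = 6
V_3→V_4: (-3)(-3) − (-4)(6) = 33
V_4→V_1: (-4)(-9) − (-3)(-3) = 27
Σ = 60
Signed area = Σ/2 = 30 (positive ⇒ counter-clockwise traversal).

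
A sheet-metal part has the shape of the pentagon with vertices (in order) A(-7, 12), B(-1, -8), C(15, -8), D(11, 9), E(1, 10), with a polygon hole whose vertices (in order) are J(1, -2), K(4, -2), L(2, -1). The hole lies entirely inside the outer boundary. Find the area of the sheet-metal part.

299.5

Outer boundary:
Cross-terms: 68, 128, 223, 101, 82  ⇒  Σ = 602
Area = |Σ|/2 = 301.
Hole:
Apply the shoelace (surveyor's) formula: 2A = Σ (x_i·y_{i+1} − x_{i+1}·y_i), indices taken mod 3.
J→K: (1)(-2) − (4)(-2) = 6
K→L: (4)(-1) − (2)(-2) = 0
L→J: (2)(-2) − (1)(-1) = -3
Σ = 3
Area = |Σ|/2 = 1.5.
Net area = 301 − 1.5 = 299.5.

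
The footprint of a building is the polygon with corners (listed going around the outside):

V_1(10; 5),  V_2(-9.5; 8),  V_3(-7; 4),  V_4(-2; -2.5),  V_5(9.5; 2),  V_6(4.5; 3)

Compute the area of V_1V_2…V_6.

Apply the shoelace (surveyor's) formula: 2A = Σ (x_i·y_{i+1} − x_{i+1}·y_i), indices taken mod 6.
Cross-terms: 127.5, 18, 25.5, 19.75, 19.5, -7.5  ⇒  Σ = 202.75
Area = |Σ|/2 = 101.375.

101.375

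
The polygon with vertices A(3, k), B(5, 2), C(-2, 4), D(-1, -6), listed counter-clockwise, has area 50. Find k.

The doubled signed area Σ (x_i y_{i+1} − x_{i+1} y_i) is linear in k.
With k=0 it equals 64; the coefficient of k is -6 (from the two edges through A).
So -6·k + 64 = 2·50 = 100 ⇒ k = -6.

-6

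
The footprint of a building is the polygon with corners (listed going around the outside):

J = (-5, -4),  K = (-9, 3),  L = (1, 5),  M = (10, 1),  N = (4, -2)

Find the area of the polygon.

99

J→K: (-5)(3) − (-9)(-4) = -51
K→L: (-9)(5) − (1)(3) = -48
L→M: (1)(1) − (10)(5) = -49
M→N: (10)(-2) − (4)(1) = -24
N→J: (4)(-4) − (-5)(-2) = -26
Σ = -198
Area = |Σ|/2 = 99.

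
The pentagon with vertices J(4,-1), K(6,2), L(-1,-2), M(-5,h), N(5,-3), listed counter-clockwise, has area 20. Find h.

Write out the shoelace sum; only the two edges meeting at M involve h:
2·Area = [((-1)·h − (-5)·(-2)) + ((-5)·(-3) − 5·h)] + 11
       = -6·h + 16 = 40
⇒ h = -4.

-4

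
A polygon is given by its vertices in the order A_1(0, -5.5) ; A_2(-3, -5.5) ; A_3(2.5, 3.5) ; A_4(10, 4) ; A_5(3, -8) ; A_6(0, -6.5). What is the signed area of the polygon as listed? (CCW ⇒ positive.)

-74.875

Σ = (-16.5) + (3.25) + (-25) + (-92) + (-19.5) + (0) = -149.75
Signed area = Σ/2 = -74.875 (negative ⇒ clockwise traversal).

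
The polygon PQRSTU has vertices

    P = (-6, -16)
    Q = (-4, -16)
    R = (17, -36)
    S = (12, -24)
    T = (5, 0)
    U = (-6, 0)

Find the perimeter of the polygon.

96

|PQ| = √((2)² + (0)²) = √4 = 2
|QR| = √((21)² + (-20)²) = √841 = 29
|RS| = √((-5)² + (12)²) = √169 = 13
|ST| = √((-7)² + (24)²) = √625 = 25
|TU| = √((-11)² + (0)²) = √121 = 11
|UP| = √((0)² + (-16)²) = √256 = 16
Perimeter = 2 + 29 + 13 + 25 + 11 + 16 = 96.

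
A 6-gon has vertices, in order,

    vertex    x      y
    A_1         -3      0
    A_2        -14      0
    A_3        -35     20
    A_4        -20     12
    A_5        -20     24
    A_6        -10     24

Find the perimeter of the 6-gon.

|A_1A_2| = √((-11)² + (0)²) = √121 = 11
|A_2A_3| = √((-21)² + (20)²) = √841 = 29
|A_3A_4| = √((15)² + (-8)²) = √289 = 17
|A_4A_5| = √((0)² + (12)²) = √144 = 12
|A_5A_6| = √((10)² + (0)²) = √100 = 10
|A_6A_1| = √((7)² + (-24)²) = √625 = 25
Perimeter = 11 + 29 + 17 + 12 + 10 + 25 = 104.

104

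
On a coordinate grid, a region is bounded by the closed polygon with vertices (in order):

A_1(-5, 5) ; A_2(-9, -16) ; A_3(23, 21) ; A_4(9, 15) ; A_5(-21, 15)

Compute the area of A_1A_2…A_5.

440

Apply the shoelace (surveyor's) formula: 2A = Σ (x_i·y_{i+1} − x_{i+1}·y_i), indices taken mod 5.
Cross-terms: 125, 179, 156, 450, -30  ⇒  Σ = 880
Area = |Σ|/2 = 440.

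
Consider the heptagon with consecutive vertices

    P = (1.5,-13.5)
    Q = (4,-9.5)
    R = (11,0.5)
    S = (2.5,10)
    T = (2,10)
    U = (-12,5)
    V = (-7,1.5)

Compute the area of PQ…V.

249.625

Apply the surveyor's formula: 2A = Σ (x_i·y_{i+1} − x_{i+1}·y_i), indices taken mod 7.
Σ = (39.75) + (106.5) + (108.75) + (5) + (130) + (17) + (92.25) = 499.25
Area = |Σ|/2 = 249.625.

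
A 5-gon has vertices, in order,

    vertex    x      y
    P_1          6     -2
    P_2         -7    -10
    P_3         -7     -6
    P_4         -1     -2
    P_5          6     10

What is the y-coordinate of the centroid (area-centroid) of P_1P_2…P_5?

Apply the shoelace formula. First the cross-terms c_i = x_i·y_{i+1} − x_{i+1}·y_i:
  -74, -28, 8, 2, -72  ⇒  2A = -164, A = -82.
Then Σ (y_i + y_{i+1})·c_i = 712, so ȳ = 712 / (6·(-82)) = -178/123.

-178/123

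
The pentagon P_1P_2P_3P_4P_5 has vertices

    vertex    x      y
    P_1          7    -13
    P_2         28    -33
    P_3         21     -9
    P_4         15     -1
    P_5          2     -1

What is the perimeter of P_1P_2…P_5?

|P_1P_2| = √((21)² + (-20)²) = √841 = 29
|P_2P_3| = √((-7)² + (24)²) = √625 = 25
|P_3P_4| = √((-6)² + (8)²) = √100 = 10
|P_4P_5| = √((-13)² + (0)²) = √169 = 13
|P_5P_1| = √((5)² + (-12)²) = √169 = 13
Perimeter = 29 + 25 + 10 + 13 + 13 = 90.

90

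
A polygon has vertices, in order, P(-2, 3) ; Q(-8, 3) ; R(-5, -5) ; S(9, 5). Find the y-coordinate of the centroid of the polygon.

49/65

Apply the shoelace formula. First the cross-terms c_i = x_i·y_{i+1} − x_{i+1}·y_i:
  18, 55, 20, 37  ⇒  2A = 130, A = 65.
Then Σ (y_i + y_{i+1})·c_i = 294, so ȳ = 294 / (6·65) = 49/65.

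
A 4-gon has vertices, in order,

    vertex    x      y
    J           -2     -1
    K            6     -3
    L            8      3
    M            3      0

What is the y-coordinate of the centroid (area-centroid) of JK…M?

Apply the shoelace formula. First the cross-terms c_i = x_i·y_{i+1} − x_{i+1}·y_i:
  12, 42, -9, -3  ⇒  2A = 42, A = 21.
Then Σ (y_i + y_{i+1})·c_i = -72, so ȳ = -72 / (6·21) = -4/7.

-4/7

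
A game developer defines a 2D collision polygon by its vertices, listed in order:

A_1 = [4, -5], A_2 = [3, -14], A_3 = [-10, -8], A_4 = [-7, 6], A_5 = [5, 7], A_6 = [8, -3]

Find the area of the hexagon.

249.5

Apply the surveyor's formula: 2A = Σ (x_i·y_{i+1} − x_{i+1}·y_i), indices taken mod 6.
Cross-terms: -41, -164, -116, -79, -71, -28  ⇒  Σ = -499
Area = |Σ|/2 = 249.5.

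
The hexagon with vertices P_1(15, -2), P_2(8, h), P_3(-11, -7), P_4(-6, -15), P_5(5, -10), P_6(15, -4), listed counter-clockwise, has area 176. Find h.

The doubled signed area Σ (x_i y_{i+1} − x_{i+1} y_i) is linear in h.
With h=0 it equals 378; the coefficient of h is 26 (from the two edges through P_2).
So 26·h + 378 = 2·176 = 352 ⇒ h = -1.

-1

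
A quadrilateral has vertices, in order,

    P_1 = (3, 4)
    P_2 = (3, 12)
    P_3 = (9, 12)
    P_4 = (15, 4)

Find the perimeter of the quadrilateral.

|P_1P_2| = √((0)² + (8)²) = √64 = 8
|P_2P_3| = √((6)² + (0)²) = √36 = 6
|P_3P_4| = √((6)² + (-8)²) = √100 = 10
|P_4P_1| = √((-12)² + (0)²) = √144 = 12
Perimeter = 8 + 6 + 10 + 12 = 36.

36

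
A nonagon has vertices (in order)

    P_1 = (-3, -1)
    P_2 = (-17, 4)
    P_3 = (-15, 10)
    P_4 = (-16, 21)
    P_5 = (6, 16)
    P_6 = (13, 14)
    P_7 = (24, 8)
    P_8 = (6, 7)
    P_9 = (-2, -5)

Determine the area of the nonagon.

Apply the surveyor's formula: 2A = Σ (x_i·y_{i+1} − x_{i+1}·y_i), indices taken mod 9.
Σ = (-29) + (-110) + (-155) + (-382) + (-124) + (-232) + (120) + (-16) + (-13) = -941
Area = |Σ|/2 = 470.5.

470.5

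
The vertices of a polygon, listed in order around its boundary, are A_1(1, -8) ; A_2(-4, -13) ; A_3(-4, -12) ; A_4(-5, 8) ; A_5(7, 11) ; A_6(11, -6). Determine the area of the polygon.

Σ = (-45) + (-4) + (-92) + (-111) + (-163) + (-82) = -497
Area = |Σ|/2 = 248.5.

248.5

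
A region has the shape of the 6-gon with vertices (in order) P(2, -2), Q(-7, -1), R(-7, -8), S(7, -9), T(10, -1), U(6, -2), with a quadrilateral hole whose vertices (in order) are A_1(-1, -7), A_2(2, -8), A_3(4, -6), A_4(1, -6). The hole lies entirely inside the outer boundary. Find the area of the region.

101

Outer boundary:
Apply the shoelace formula: 2A = Σ (x_i·y_{i+1} − x_{i+1}·y_i), indices taken mod 6.
Σ = (-16) + (49) + (119) + (83) + (-14) + (-8) = 213
Area = |Σ|/2 = 106.5.
Hole:
A_1→A_2: (-1)(-8) − (2)(-7) = 22
A_2→A_3: (2)(-6) − (4)(-8) = 20
A_3→A_4: (4)(-6) − (1)(-6) = -18
A_4→A_1: (1)(-7) − (-1)(-6) = -13
Σ = 11
Area = |Σ|/2 = 5.5.
Net area = 106.5 − 5.5 = 101.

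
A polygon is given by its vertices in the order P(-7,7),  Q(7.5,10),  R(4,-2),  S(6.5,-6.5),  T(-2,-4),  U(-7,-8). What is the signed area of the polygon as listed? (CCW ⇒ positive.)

Σ = (-122.5) + (-55) + (-13) + (-39) + (-12) + (-105) = -346.5
Signed area = Σ/2 = -173.25 (negative ⇒ clockwise traversal).

-173.25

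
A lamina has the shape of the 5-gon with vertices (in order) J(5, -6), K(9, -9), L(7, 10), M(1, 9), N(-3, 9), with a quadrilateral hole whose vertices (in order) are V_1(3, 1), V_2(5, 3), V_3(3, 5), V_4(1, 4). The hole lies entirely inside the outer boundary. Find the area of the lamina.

104

Outer boundary:
Cross-terms: 9, 153, 53, 36, -27  ⇒  Σ = 224
Area = |Σ|/2 = 112.
Hole:
Σ = (4) + (16) + (7) + (-11) = 16
Area = |Σ|/2 = 8.
Net area = 112 − 8 = 104.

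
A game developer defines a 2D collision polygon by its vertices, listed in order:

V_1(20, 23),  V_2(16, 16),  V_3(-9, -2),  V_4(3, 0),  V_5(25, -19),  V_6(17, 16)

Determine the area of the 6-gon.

403.5

Σ = (-48) + (112) + (6) + (-57) + (723) + (71) = 807
Area = |Σ|/2 = 403.5.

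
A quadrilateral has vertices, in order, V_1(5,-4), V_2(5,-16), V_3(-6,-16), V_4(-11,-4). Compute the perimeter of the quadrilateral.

|V_1V_2| = √((0)² + (-12)²) = √144 = 12
|V_2V_3| = √((-11)² + (0)²) = √121 = 11
|V_3V_4| = √((-5)² + (12)²) = √169 = 13
|V_4V_1| = √((16)² + (0)²) = √256 = 16
Perimeter = 12 + 11 + 13 + 16 = 52.

52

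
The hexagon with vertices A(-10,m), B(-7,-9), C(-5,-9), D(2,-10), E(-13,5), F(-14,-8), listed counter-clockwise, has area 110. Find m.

The doubled signed area Σ (x_i y_{i+1} − x_{i+1} y_i) is linear in m.
With m=0 it equals 150; the coefficient of m is -7 (from the two edges through A).
So -7·m + 150 = 2·110 = 220 ⇒ m = -10.

-10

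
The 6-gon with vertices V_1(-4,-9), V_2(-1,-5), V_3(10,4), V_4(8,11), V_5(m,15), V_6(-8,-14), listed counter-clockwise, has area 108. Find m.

7

The doubled signed area Σ (x_i y_{i+1} − x_{i+1} y_i) is linear in m.
With m=0 it equals 391; the coefficient of m is -25 (from the two edges through V_5).
So -25·m + 391 = 2·108 = 216 ⇒ m = 7.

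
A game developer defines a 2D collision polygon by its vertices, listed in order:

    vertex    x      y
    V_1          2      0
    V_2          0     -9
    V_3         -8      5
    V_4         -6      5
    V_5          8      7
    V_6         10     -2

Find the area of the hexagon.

132

Apply the shoelace formula: 2A = Σ (x_i·y_{i+1} − x_{i+1}·y_i), indices taken mod 6.
V_1→V_2: (2)(-9) − (0)(0) = -18
V_2→V_3: (0)(5) − (-8)(-9) = -72
V_3→V_4: (-8)(5) − (-6)(5) = -10
V_4→V_5: (-6)(7) − (8)(5) = -82
V_5→V_6: (8)(-2) − (10)(7) = -86
V_6→V_1: (10)(0) − (2)(-2) = 4
Σ = -264
Area = |Σ|/2 = 132.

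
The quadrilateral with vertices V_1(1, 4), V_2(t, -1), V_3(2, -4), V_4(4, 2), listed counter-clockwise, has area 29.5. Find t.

-3

Write out the shoelace sum; only the two edges meeting at V_2 involve t:
2·Area = [(1·(-1) − t·4) + (t·(-4) − 2·(-1))] + 34
       = -8·t + 35 = 59
⇒ t = -3.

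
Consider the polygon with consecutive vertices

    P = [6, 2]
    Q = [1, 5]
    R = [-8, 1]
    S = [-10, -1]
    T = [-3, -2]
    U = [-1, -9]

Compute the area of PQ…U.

90.5

Cross-terms: 28, 41, 18, 17, 25, 52  ⇒  Σ = 181
Area = |Σ|/2 = 90.5.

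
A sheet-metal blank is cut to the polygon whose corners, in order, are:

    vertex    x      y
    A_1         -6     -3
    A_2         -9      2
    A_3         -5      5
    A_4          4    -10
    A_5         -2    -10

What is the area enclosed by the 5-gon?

Apply the shoelace formula: 2A = Σ (x_i·y_{i+1} − x_{i+1}·y_i), indices taken mod 5.
A_1→A_2: (-6)(2) − (-9)(-3) = -39
A_2→A_3: (-9)(5) − (-5)(2) = -35
A_3→A_4: (-5)(-10) − (4)(5) = 30
A_4→A_5: (4)(-10) − (-2)(-10) = -60
A_5→A_1: (-2)(-3) − (-6)(-10) = -54
Σ = -158
Area = |Σ|/2 = 79.

79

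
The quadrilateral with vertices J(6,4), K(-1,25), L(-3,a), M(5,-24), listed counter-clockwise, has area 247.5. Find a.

-5

Write out the shoelace sum; only the two edges meeting at L involve a:
2·Area = [((-1)·a − (-3)·25) + ((-3)·(-24) − 5·a)] + 318
       = -6·a + 465 = 495
⇒ a = -5.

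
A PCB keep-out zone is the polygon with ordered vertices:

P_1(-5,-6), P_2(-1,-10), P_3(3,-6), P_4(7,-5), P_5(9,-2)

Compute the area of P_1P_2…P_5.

Cross-terms: 44, 36, 27, 31, -64  ⇒  Σ = 74
Area = |Σ|/2 = 37.

37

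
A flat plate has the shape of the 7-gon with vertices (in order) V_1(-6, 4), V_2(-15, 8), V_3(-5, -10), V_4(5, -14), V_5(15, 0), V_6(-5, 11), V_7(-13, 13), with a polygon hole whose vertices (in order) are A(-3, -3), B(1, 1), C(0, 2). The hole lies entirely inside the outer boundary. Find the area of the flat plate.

Outer boundary:
Apply the surveyor's formula: 2A = Σ (x_i·y_{i+1} − x_{i+1}·y_i), indices taken mod 7.
Σ = (12) + (190) + (120) + (210) + (165) + (78) + (26) = 801
Area = |Σ|/2 = 400.5.
Hole:
Apply the surveyor's formula: 2A = Σ (x_i·y_{i+1} − x_{i+1}·y_i), indices taken mod 3.
A→B: (-3)(1) − (1)(-3) = 0
B→C: (1)(2) − (0)(1) = 2
C→A: (0)(-3) − (-3)(2) = 6
Σ = 8
Area = |Σ|/2 = 4.
Net area = 400.5 − 4 = 396.5.

396.5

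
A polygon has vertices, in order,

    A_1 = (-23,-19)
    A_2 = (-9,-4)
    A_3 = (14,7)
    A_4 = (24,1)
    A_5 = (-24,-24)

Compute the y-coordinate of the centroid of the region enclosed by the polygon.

Apply the surveyor's formula. First the cross-terms c_i = x_i·y_{i+1} − x_{i+1}·y_i:
  -79, -7, -154, -552, -96  ⇒  2A = -888, A = -444.
Then Σ (y_i + y_{i+1})·c_i = 17388, so ȳ = 17388 / (6·(-444)) = -483/74.

-483/74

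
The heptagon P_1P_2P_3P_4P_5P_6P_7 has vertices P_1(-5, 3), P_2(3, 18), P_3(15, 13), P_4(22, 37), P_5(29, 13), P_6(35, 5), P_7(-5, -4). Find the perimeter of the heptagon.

|P_1P_2| = √((8)² + (15)²) = √289 = 17
|P_2P_3| = √((12)² + (-5)²) = √169 = 13
|P_3P_4| = √((7)² + (24)²) = √625 = 25
|P_4P_5| = √((7)² + (-24)²) = √625 = 25
|P_5P_6| = √((6)² + (-8)²) = √100 = 10
|P_6P_7| = √((-40)² + (-9)²) = √1681 = 41
|P_7P_1| = √((0)² + (7)²) = √49 = 7
Perimeter = 17 + 13 + 25 + 25 + 10 + 41 + 7 = 138.

138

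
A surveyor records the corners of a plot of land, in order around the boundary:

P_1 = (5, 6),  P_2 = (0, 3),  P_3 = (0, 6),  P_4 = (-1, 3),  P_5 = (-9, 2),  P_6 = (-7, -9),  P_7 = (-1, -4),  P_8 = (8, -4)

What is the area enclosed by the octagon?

Apply the shoelace (surveyor's) formula: 2A = Σ (x_i·y_{i+1} − x_{i+1}·y_i), indices taken mod 8.
Σ = (15) + (0) + (6) + (25) + (95) + (19) + (36) + (68) = 264
Area = |Σ|/2 = 132.

132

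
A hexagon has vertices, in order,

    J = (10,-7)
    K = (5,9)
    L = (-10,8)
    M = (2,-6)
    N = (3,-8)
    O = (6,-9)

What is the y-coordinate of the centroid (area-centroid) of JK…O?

93/74

Apply Gauss's area formula. First the cross-terms c_i = x_i·y_{i+1} − x_{i+1}·y_i:
  125, 130, 44, 2, 21, 48  ⇒  2A = 370, A = 185.
Then Σ (y_i + y_{i+1})·c_i = 1395, so ȳ = 1395 / (6·185) = 93/74.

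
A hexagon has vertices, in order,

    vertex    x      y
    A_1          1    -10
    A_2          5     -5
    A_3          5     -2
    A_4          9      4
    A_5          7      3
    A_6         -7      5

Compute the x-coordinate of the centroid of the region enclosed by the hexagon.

Apply the shoelace (surveyor's) formula. First the cross-terms c_i = x_i·y_{i+1} − x_{i+1}·y_i:
  45, 15, 38, -1, 56, 65  ⇒  2A = 218, A = 109.
Then Σ (x_i + x_{i+1})·c_i = 546, so x̄ = 546 / (6·109) = 91/109.

91/109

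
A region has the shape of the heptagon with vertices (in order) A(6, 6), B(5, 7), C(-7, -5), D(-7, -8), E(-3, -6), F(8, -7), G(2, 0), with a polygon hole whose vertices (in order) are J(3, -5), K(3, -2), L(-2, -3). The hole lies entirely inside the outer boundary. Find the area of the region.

Outer boundary:
Σ = (12) + (24) + (21) + (18) + (69) + (14) + (12) = 170
Area = |Σ|/2 = 85.
Hole:
Apply the surveyor's formula: 2A = Σ (x_i·y_{i+1} − x_{i+1}·y_i), indices taken mod 3.
Σ = (9) + (-13) + (19) = 15
Area = |Σ|/2 = 7.5.
Net area = 85 − 7.5 = 77.5.

77.5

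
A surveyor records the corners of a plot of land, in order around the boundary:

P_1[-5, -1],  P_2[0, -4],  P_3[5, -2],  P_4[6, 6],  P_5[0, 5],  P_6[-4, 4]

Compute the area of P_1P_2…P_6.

78

Apply the surveyor's formula: 2A = Σ (x_i·y_{i+1} − x_{i+1}·y_i), indices taken mod 6.
Cross-terms: 20, 20, 42, 30, 20, 24  ⇒  Σ = 156
Area = |Σ|/2 = 78.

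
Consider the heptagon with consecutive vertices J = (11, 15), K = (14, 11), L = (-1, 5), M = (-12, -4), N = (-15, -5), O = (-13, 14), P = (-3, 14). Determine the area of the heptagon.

Apply Gauss's area formula: 2A = Σ (x_i·y_{i+1} − x_{i+1}·y_i), indices taken mod 7.
Σ = (-89) + (81) + (64) + (0) + (-275) + (-140) + (-199) = -558
Area = |Σ|/2 = 279.

279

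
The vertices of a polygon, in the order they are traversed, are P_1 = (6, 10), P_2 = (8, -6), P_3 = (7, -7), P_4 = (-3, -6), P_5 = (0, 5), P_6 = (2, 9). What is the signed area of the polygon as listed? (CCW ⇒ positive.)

-126

Apply the surveyor's formula: 2A = Σ (x_i·y_{i+1} − x_{i+1}·y_i), indices taken mod 6.
Σ = (-116) + (-14) + (-63) + (-15) + (-10) + (-34) = -252
Signed area = Σ/2 = -126 (negative ⇒ clockwise traversal).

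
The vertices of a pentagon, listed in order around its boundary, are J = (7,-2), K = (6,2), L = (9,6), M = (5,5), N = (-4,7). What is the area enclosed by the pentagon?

Apply the shoelace formula: 2A = Σ (x_i·y_{i+1} − x_{i+1}·y_i), indices taken mod 5.
Σ = (26) + (18) + (15) + (55) + (-41) = 73
Area = |Σ|/2 = 36.5.

36.5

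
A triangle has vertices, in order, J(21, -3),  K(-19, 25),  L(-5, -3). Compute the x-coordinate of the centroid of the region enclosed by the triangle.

-1

Apply Gauss's area formula. First the cross-terms c_i = x_i·y_{i+1} − x_{i+1}·y_i:
  468, 182, 78  ⇒  2A = 728, A = 364.
Then Σ (x_i + x_{i+1})·c_i = -2184, so x̄ = -2184 / (6·364) = -1.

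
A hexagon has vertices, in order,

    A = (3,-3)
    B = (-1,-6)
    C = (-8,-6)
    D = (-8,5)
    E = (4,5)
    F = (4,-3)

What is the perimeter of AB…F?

44

|AB| = √((-4)² + (-3)²) = √25 = 5
|BC| = √((-7)² + (0)²) = √49 = 7
|CD| = √((0)² + (11)²) = √121 = 11
|DE| = √((12)² + (0)²) = √144 = 12
|EF| = √((0)² + (-8)²) = √64 = 8
|FA| = √((-1)² + (0)²) = √1 = 1
Perimeter = 5 + 7 + 11 + 12 + 8 + 1 = 44.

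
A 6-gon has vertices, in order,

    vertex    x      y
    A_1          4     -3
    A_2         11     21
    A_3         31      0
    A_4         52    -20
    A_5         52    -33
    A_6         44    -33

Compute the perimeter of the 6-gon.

154

|A_1A_2| = √((7)² + (24)²) = √625 = 25
|A_2A_3| = √((20)² + (-21)²) = √841 = 29
|A_3A_4| = √((21)² + (-20)²) = √841 = 29
|A_4A_5| = √((0)² + (-13)²) = √169 = 13
|A_5A_6| = √((-8)² + (0)²) = √64 = 8
|A_6A_1| = √((-40)² + (30)²) = √2500 = 50
Perimeter = 25 + 29 + 29 + 13 + 8 + 50 = 154.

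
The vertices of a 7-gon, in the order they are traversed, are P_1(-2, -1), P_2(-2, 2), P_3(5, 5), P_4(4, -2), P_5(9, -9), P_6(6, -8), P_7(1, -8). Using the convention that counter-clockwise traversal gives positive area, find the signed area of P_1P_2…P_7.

-74.5

Cross-terms: -6, -20, -30, -18, -18, -40, -17  ⇒  Σ = -149
Signed area = Σ/2 = -74.5 (negative ⇒ clockwise traversal).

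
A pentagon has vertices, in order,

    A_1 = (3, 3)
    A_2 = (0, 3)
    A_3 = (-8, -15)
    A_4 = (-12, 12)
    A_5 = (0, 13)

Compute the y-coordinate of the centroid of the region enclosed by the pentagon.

655/219

Apply the shoelace (surveyor's) formula. First the cross-terms c_i = x_i·y_{i+1} − x_{i+1}·y_i:
  9, 24, -276, -156, -39  ⇒  2A = -438, A = -219.
Then Σ (y_i + y_{i+1})·c_i = -3930, so ȳ = -3930 / (6·(-219)) = 655/219.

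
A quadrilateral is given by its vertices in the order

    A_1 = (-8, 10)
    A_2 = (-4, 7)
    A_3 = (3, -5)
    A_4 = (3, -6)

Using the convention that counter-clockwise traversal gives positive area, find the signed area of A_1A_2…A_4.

-19

Apply Gauss's area formula: 2A = Σ (x_i·y_{i+1} − x_{i+1}·y_i), indices taken mod 4.
Cross-terms: -16, -1, -3, -18  ⇒  Σ = -38
Signed area = Σ/2 = -19 (negative ⇒ clockwise traversal).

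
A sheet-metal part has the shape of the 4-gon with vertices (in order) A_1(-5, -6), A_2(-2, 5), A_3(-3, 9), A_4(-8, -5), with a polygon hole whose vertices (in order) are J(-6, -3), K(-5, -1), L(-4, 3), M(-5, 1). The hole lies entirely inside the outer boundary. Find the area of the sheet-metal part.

Outer boundary:
A_1→A_2: (-5)(5) − (-2)(-6) = -37
A_2→A_3: (-2)(9) − (-3)(5) = -3
A_3→A_4: (-3)(-5) − (-8)(9) = 87
A_4→A_1: (-8)(-6) − (-5)(-5) = 23
Σ = 70
Area = |Σ|/2 = 35.
Hole:
Σ = (-9) + (-19) + (11) + (21) = 4
Area = |Σ|/2 = 2.
Net area = 35 − 2 = 33.

33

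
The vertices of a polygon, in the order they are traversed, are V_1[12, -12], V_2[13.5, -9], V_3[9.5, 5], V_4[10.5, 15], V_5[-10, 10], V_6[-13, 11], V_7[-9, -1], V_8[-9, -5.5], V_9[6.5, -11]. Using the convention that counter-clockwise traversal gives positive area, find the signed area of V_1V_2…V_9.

456.625

Apply the shoelace (surveyor's) formula: 2A = Σ (x_i·y_{i+1} − x_{i+1}·y_i), indices taken mod 9.
Cross-terms: 54, 153, 90, 255, 20, 112, 40.5, 134.75, 54  ⇒  Σ = 913.25
Signed area = Σ/2 = 456.625 (positive ⇒ counter-clockwise traversal).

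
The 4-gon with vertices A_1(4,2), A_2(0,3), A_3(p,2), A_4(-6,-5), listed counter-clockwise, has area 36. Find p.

The doubled signed area Σ (x_i y_{i+1} − x_{i+1} y_i) is linear in p.
With p=0 it equals 32; the coefficient of p is -8 (from the two edges through A_3).
So -8·p + 32 = 2·36 = 72 ⇒ p = -5.

-5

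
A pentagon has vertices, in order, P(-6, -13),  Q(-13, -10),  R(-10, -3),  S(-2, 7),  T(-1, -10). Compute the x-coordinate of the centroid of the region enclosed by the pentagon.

Apply the shoelace (surveyor's) formula. First the cross-terms c_i = x_i·y_{i+1} − x_{i+1}·y_i:
  -109, -61, -76, 27, -47  ⇒  2A = -266, A = -133.
Then Σ (x_i + x_{i+1})·c_i = 4634, so x̄ = 4634 / (6·(-133)) = -331/57.

-331/57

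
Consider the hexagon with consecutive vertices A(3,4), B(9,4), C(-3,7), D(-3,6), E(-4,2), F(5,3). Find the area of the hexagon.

Apply the surveyor's formula: 2A = Σ (x_i·y_{i+1} − x_{i+1}·y_i), indices taken mod 6.
Σ = (-24) + (75) + (3) + (18) + (-22) + (11) = 61
Area = |Σ|/2 = 30.5.

30.5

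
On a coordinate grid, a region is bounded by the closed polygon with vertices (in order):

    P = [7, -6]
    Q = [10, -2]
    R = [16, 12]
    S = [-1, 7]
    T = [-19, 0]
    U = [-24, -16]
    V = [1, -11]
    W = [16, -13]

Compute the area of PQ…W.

Apply Gauss's area formula: 2A = Σ (x_i·y_{i+1} − x_{i+1}·y_i), indices taken mod 8.
P→Q: (7)(-2) − (10)(-6) = 46
Q→R: (10)(12) − (16)(-2) = 152
R→S: (16)(7) − (-1)(12) = 124
S→T: (-1)(0) − (-19)(7) = 133
T→U: (-19)(-16) − (-24)(0) = 304
U→V: (-24)(-11) − (1)(-16) = 280
V→W: (1)(-13) − (16)(-11) = 163
W→P: (16)(-6) − (7)(-13) = -5
Σ = 1197
Area = |Σ|/2 = 598.5.

598.5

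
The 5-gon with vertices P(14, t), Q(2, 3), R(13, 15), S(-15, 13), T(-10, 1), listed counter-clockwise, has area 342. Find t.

-13

The doubled signed area Σ (x_i y_{i+1} − x_{i+1} y_i) is linear in t.
With t=0 it equals 528; the coefficient of t is -12 (from the two edges through P).
So -12·t + 528 = 2·342 = 684 ⇒ t = -13.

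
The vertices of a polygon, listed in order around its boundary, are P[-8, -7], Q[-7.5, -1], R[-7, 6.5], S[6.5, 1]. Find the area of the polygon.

Σ = (-44.5) + (-55.75) + (-49.25) + (-37.5) = -187
Area = |Σ|/2 = 93.5.

93.5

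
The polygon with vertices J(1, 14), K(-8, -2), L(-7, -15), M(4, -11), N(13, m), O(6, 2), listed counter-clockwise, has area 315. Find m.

-13

The doubled signed area Σ (x_i y_{i+1} − x_{i+1} y_i) is linear in m.
With m=0 it equals 604; the coefficient of m is -2 (from the two edges through N).
So -2·m + 604 = 2·315 = 630 ⇒ m = -13.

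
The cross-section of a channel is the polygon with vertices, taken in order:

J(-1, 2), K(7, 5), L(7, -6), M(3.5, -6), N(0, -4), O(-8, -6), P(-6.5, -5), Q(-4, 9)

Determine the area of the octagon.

119.75

Apply the shoelace formula: 2A = Σ (x_i·y_{i+1} − x_{i+1}·y_i), indices taken mod 8.
Σ = (-19) + (-77) + (-21) + (-14) + (-32) + (1) + (-78.5) + (1) = -239.5
Area = |Σ|/2 = 119.75.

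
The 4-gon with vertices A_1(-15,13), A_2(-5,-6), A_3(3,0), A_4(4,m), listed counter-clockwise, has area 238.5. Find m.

14

Write out the shoelace sum; only the two edges meeting at A_4 involve m:
2·Area = [(3·m − 4·0) + (4·13 − (-15)·m)] + 173
       = 18·m + 225 = 477
⇒ m = 14.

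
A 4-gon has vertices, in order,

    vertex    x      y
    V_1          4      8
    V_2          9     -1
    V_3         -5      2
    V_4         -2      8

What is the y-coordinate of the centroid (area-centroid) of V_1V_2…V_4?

Apply Gauss's area formula. First the cross-terms c_i = x_i·y_{i+1} − x_{i+1}·y_i:
  -76, 13, -36, -48  ⇒  2A = -147, A = -73.5.
Then Σ (y_i + y_{i+1})·c_i = -1647, so ȳ = -1647 / (6·(-73.5)) = 183/49.

183/49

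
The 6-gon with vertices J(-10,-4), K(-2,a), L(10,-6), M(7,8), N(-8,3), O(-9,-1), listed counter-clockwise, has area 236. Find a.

-10

The doubled signed area Σ (x_i y_{i+1} − x_{i+1} y_i) is linear in a.
With a=0 it equals 272; the coefficient of a is -20 (from the two edges through K).
So -20·a + 272 = 2·236 = 472 ⇒ a = -10.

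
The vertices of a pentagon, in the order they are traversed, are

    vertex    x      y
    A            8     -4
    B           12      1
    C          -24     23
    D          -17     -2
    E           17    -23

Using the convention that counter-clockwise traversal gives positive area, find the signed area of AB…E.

668

A→B: (8)(1) − (12)(-4) = 56
B→C: (12)(23) − (-24)(1) = 300
C→D: (-24)(-2) − (-17)(23) = 439
D→E: (-17)(-23) − (17)(-2) = 425
E→A: (17)(-4) − (8)(-23) = 116
Σ = 1336
Signed area = Σ/2 = 668 (positive ⇒ counter-clockwise traversal).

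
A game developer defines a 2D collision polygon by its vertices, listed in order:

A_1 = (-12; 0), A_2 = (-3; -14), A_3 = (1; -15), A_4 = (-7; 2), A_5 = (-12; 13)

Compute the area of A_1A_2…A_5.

Apply the surveyor's formula: 2A = Σ (x_i·y_{i+1} − x_{i+1}·y_i), indices taken mod 5.
A_1→A_2: (-12)(-14) − (-3)(0) = 168
A_2→A_3: (-3)(-15) − (1)(-14) = 59
A_3→A_4: (1)(2) − (-7)(-15) = -103
A_4→A_5: (-7)(13) − (-12)(2) = -67
A_5→A_1: (-12)(0) − (-12)(13) = 156
Σ = 213
Area = |Σ|/2 = 106.5.

106.5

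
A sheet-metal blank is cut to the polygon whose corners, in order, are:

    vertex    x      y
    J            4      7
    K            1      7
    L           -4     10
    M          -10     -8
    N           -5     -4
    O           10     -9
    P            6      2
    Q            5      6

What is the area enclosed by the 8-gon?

193.5

Σ = (21) + (38) + (132) + (0) + (85) + (74) + (26) + (11) = 387
Area = |Σ|/2 = 193.5.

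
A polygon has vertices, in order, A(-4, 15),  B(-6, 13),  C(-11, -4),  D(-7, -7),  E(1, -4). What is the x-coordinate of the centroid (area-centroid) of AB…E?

-359/72

Apply the shoelace (surveyor's) formula. First the cross-terms c_i = x_i·y_{i+1} − x_{i+1}·y_i:
  38, 167, 49, 35, -1  ⇒  2A = 288, A = 144.
Then Σ (x_i + x_{i+1})·c_i = -4308, so x̄ = -4308 / (6·144) = -359/72.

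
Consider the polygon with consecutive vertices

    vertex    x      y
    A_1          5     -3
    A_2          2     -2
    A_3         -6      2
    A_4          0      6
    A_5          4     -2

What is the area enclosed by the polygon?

37

Apply the shoelace formula: 2A = Σ (x_i·y_{i+1} − x_{i+1}·y_i), indices taken mod 5.
Cross-terms: -4, -8, -36, -24, -2  ⇒  Σ = -74
Area = |Σ|/2 = 37.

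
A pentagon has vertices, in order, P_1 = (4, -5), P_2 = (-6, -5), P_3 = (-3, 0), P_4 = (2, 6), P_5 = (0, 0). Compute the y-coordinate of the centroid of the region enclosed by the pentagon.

Apply Gauss's area formula. First the cross-terms c_i = x_i·y_{i+1} − x_{i+1}·y_i:
  -50, -15, -18, 0, 0  ⇒  2A = -83, A = -41.5.
Then Σ (y_i + y_{i+1})·c_i = 467, so ȳ = 467 / (6·(-41.5)) = -467/249.

-467/249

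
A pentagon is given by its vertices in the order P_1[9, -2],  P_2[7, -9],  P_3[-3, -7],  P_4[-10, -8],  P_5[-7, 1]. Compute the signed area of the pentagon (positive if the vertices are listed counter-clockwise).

-125

Apply Gauss's area formula: 2A = Σ (x_i·y_{i+1} − x_{i+1}·y_i), indices taken mod 5.
Σ = (-67) + (-76) + (-46) + (-66) + (5) = -250
Signed area = Σ/2 = -125 (negative ⇒ clockwise traversal).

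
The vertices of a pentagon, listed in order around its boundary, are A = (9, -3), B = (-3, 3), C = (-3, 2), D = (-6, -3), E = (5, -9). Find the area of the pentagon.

88.5

Apply the shoelace (surveyor's) formula: 2A = Σ (x_i·y_{i+1} − x_{i+1}·y_i), indices taken mod 5.
Σ = (18) + (3) + (21) + (69) + (66) = 177
Area = |Σ|/2 = 88.5.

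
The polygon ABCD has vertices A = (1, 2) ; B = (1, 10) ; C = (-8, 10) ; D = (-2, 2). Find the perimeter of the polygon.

30

|AB| = √((0)² + (8)²) = √64 = 8
|BC| = √((-9)² + (0)²) = √81 = 9
|CD| = √((6)² + (-8)²) = √100 = 10
|DA| = √((3)² + (0)²) = √9 = 3
Perimeter = 8 + 9 + 10 + 3 = 30.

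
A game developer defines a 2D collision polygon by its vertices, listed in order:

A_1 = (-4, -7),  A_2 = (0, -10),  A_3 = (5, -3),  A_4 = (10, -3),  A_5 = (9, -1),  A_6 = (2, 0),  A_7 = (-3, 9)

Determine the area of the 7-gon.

Apply the shoelace (surveyor's) formula: 2A = Σ (x_i·y_{i+1} − x_{i+1}·y_i), indices taken mod 7.
A_1→A_2: (-4)(-10) − (0)(-7) = 40
A_2→A_3: (0)(-3) − (5)(-10) = 50
A_3→A_4: (5)(-3) − (10)(-3) = 15
A_4→A_5: (10)(-1) − (9)(-3) = 17
A_5→A_6: (9)(0) − (2)(-1) = 2
A_6→A_7: (2)(9) − (-3)(0) = 18
A_7→A_1: (-3)(-7) − (-4)(9) = 57
Σ = 199
Area = |Σ|/2 = 99.5.

99.5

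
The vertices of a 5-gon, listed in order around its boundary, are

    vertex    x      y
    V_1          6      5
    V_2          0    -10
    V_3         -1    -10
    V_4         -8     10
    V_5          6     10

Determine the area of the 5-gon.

165

Apply the surveyor's formula: 2A = Σ (x_i·y_{i+1} − x_{i+1}·y_i), indices taken mod 5.
Cross-terms: -60, -10, -90, -140, -30  ⇒  Σ = -330
Area = |Σ|/2 = 165.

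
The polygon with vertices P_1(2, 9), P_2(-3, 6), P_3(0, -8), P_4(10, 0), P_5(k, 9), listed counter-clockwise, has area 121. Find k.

The doubled signed area Σ (x_i y_{i+1} − x_{i+1} y_i) is linear in k.
With k=0 it equals 215; the coefficient of k is 9 (from the two edges through P_5).
So 9·k + 215 = 2·121 = 242 ⇒ k = 3.

3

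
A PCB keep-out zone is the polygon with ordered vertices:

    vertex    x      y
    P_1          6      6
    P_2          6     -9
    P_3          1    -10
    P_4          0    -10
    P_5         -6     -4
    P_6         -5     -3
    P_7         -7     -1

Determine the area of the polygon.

P_1→P_2: (6)(-9) − (6)(6) = -90
P_2→P_3: (6)(-10) − (1)(-9) = -51
P_3→P_4: (1)(-10) − (0)(-10) = -10
P_4→P_5: (0)(-4) − (-6)(-10) = -60
P_5→P_6: (-6)(-3) − (-5)(-4) = -2
P_6→P_7: (-5)(-1) − (-7)(-3) = -16
P_7→P_1: (-7)(6) − (6)(-1) = -36
Σ = -265
Area = |Σ|/2 = 132.5.

132.5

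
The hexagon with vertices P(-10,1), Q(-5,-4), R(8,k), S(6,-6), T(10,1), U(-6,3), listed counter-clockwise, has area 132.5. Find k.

-10

Write out the shoelace sum; only the two edges meeting at R involve k:
2·Area = [((-5)·k − 8·(-4)) + (8·(-6) − 6·k)] + 171
       = -11·k + 155 = 265
⇒ k = -10.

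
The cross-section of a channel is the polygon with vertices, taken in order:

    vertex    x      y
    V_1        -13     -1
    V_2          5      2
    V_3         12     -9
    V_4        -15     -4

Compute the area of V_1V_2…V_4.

155

V_1→V_2: (-13)(2) − (5)(-1) = -21
V_2→V_3: (5)(-9) − (12)(2) = -69
V_3→V_4: (12)(-4) − (-15)(-9) = -183
V_4→V_1: (-15)(-1) − (-13)(-4) = -37
Σ = -310
Area = |Σ|/2 = 155.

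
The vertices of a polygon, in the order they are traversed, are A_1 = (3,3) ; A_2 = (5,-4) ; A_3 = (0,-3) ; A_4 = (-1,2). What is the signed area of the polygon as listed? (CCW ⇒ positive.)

-27

Apply the shoelace (surveyor's) formula: 2A = Σ (x_i·y_{i+1} − x_{i+1}·y_i), indices taken mod 4.
Cross-terms: -27, -15, -3, -9  ⇒  Σ = -54
Signed area = Σ/2 = -27 (negative ⇒ clockwise traversal).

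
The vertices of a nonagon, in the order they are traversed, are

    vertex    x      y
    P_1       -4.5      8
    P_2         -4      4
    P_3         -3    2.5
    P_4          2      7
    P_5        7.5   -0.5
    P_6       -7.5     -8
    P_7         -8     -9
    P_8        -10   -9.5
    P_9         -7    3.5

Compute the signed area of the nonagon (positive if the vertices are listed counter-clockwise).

Apply the shoelace (surveyor's) formula: 2A = Σ (x_i·y_{i+1} − x_{i+1}·y_i), indices taken mod 9.
P_1→P_2: (-4.5)(4) − (-4)(8) = 14
P_2→P_3: (-4)(2.5) − (-3)(4) = 2
P_3→P_4: (-3)(7) − (2)(2.5) = -26
P_4→P_5: (2)(-0.5) − (7.5)(7) = -53.5
P_5→P_6: (7.5)(-8) − (-7.5)(-0.5) = -63.75
P_6→P_7: (-7.5)(-9) − (-8)(-8) = 3.5
P_7→P_8: (-8)(-9.5) − (-10)(-9) = -14
P_8→P_9: (-10)(3.5) − (-7)(-9.5) = -101.5
P_9→P_1: (-7)(8) − (-4.5)(3.5) = -40.25
Σ = -279.5
Signed area = Σ/2 = -139.75 (negative ⇒ clockwise traversal).

-139.75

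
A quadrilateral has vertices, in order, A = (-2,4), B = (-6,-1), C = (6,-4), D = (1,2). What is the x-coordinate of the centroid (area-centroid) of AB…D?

Apply the shoelace (surveyor's) formula. First the cross-terms c_i = x_i·y_{i+1} − x_{i+1}·y_i:
  26, 30, 16, 8  ⇒  2A = 80, A = 40.
Then Σ (x_i + x_{i+1})·c_i = -104, so x̄ = -104 / (6·40) = -13/30.

-13/30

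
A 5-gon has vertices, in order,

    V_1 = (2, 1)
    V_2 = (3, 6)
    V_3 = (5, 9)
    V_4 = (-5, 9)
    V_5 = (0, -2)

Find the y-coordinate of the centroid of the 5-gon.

Apply the shoelace (surveyor's) formula. First the cross-terms c_i = x_i·y_{i+1} − x_{i+1}·y_i:
  9, -3, 90, 10, 4  ⇒  2A = 110, A = 55.
Then Σ (y_i + y_{i+1})·c_i = 1704, so ȳ = 1704 / (6·55) = 284/55.

284/55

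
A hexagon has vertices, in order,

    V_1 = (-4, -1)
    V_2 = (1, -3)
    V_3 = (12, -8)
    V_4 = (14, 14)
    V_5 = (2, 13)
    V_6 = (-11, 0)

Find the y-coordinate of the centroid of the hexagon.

66/17

Apply the surveyor's formula. First the cross-terms c_i = x_i·y_{i+1} − x_{i+1}·y_i:
  13, 28, 280, 154, 143, 11  ⇒  2A = 629, A = 314.5.
Then Σ (y_i + y_{i+1})·c_i = 7326, so ȳ = 7326 / (6·314.5) = 66/17.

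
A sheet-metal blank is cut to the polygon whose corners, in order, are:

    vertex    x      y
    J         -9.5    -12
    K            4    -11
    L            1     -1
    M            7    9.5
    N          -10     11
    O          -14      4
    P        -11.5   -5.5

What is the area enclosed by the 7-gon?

335.375

Σ = (152.5) + (7) + (16.5) + (172) + (114) + (123) + (85.75) = 670.75
Area = |Σ|/2 = 335.375.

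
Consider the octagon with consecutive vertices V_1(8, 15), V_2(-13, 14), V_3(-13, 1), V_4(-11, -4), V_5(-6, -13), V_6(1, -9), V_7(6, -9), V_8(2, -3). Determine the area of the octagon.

Apply the surveyor's formula: 2A = Σ (x_i·y_{i+1} − x_{i+1}·y_i), indices taken mod 8.
V_1→V_2: (8)(14) − (-13)(15) = 307
V_2→V_3: (-13)(1) − (-13)(14) = 169
V_3→V_4: (-13)(-4) − (-11)(1) = 63
V_4→V_5: (-11)(-13) − (-6)(-4) = 119
V_5→V_6: (-6)(-9) − (1)(-13) = 67
V_6→V_7: (1)(-9) − (6)(-9) = 45
V_7→V_8: (6)(-3) − (2)(-9) = 0
V_8→V_1: (2)(15) − (8)(-3) = 54
Σ = 824
Area = |Σ|/2 = 412.

412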